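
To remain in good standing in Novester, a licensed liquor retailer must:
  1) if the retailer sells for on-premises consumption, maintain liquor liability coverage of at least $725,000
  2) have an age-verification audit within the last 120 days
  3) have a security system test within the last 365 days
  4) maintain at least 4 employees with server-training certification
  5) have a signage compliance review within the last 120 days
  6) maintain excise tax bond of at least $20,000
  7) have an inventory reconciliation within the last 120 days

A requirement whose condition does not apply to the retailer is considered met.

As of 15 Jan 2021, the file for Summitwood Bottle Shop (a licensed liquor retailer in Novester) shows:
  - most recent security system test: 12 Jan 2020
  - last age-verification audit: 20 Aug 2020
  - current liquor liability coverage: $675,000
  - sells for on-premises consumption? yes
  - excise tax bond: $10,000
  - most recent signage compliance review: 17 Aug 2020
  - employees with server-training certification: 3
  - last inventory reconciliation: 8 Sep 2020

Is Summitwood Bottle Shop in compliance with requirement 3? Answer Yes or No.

3. security system test 369 days ago vs limit 365 → not met

No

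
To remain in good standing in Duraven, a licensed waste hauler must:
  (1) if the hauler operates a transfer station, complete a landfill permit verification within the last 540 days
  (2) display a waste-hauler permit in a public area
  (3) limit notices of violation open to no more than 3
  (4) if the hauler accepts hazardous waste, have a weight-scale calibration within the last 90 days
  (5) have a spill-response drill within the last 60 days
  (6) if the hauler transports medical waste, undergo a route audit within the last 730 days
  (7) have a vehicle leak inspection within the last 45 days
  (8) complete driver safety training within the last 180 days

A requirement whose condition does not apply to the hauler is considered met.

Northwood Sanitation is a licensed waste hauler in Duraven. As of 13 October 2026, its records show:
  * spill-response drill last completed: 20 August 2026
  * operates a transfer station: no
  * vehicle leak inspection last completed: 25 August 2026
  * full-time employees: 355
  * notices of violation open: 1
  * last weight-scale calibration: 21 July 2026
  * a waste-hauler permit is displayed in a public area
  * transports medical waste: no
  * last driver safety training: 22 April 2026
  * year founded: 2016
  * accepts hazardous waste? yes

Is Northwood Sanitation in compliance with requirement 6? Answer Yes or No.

Yes

6. condition 'transports medical waste' does not hold → requirement n/a → met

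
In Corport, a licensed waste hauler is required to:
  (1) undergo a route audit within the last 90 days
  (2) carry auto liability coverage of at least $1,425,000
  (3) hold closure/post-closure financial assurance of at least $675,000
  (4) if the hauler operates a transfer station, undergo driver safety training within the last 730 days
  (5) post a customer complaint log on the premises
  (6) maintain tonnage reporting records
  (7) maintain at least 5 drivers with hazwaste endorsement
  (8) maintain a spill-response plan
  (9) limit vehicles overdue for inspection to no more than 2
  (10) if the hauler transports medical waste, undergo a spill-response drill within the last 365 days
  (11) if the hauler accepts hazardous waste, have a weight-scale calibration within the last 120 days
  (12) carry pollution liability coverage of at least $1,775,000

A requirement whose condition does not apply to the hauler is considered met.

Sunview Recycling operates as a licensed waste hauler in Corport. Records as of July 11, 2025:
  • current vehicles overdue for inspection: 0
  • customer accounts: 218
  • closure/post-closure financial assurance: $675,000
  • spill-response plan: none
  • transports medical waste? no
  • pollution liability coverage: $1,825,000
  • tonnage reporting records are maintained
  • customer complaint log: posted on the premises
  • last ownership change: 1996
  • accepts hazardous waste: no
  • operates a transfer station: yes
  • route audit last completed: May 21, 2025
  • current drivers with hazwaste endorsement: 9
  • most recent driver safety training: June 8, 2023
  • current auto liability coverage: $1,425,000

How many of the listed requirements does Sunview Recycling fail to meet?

2

1. route audit 51 days ago vs limit 90 → met
2. auto liability coverage $1,425,000 ≥ $1,425,000 → met
3. closure/post-closure financial assurance $675,000 ≥ $675,000 → met
4. condition 'operates a transfer station' holds; driver safety training 764 days ago vs limit 730 → not met
5. customer complaint log present → met
6. tonnage reporting records present → met
7. drivers with hazwaste endorsement 9 ≥ 5 → met
8. spill-response plan absent → not met
9. vehicles overdue for inspection 0 ≤ 2 → met
10. condition 'transports medical waste' does not hold → requirement n/a → met
11. condition 'accepts hazardous waste' does not hold → requirement n/a → met
12. pollution liability coverage $1,825,000 ≥ $1,775,000 → met
Not met: 2 of 12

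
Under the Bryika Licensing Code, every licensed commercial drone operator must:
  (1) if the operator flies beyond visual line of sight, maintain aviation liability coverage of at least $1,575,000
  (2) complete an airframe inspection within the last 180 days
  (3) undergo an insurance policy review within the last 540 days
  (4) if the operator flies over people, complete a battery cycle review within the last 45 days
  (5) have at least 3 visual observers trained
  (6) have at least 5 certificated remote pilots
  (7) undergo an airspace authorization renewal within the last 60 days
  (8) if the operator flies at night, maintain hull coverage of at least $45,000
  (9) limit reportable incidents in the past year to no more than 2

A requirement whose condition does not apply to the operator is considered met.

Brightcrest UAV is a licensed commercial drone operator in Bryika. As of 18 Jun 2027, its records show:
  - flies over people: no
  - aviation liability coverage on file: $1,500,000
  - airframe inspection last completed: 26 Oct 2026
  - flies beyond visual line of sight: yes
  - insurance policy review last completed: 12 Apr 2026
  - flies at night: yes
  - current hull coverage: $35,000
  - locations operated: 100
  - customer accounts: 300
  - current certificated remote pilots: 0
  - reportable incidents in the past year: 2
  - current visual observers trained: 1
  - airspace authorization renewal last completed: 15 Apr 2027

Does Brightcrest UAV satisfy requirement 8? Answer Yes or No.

8. condition 'flies at night' holds; hull coverage $35,000 < $45,000 → not met

No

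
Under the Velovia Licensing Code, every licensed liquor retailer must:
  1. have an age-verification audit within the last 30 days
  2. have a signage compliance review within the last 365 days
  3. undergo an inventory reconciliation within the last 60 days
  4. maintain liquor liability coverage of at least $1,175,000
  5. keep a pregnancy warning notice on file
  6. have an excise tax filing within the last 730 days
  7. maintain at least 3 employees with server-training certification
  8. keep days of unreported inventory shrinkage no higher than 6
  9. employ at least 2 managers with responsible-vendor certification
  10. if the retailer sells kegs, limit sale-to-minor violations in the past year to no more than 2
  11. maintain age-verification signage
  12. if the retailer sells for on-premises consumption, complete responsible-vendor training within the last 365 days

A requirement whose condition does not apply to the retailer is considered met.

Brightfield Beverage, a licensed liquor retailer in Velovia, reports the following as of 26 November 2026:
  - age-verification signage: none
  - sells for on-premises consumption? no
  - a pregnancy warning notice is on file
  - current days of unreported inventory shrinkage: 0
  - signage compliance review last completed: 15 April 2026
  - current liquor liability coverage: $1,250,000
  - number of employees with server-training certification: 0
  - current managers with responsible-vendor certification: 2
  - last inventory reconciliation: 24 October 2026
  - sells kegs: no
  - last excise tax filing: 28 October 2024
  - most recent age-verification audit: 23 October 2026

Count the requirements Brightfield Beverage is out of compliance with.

1. age-verification audit 34 days ago vs limit 30 → not met
2. signage compliance review 225 days ago vs limit 365 → met
3. inventory reconciliation 33 days ago vs limit 60 → met
4. liquor liability coverage $1,250,000 ≥ $1,175,000 → met
5. pregnancy warning notice present → met
6. excise tax filing 759 days ago vs limit 730 → not met
7. employees with server-training certification 0 < 3 → not met
8. days of unreported inventory shrinkage 0 ≤ 6 → met
9. managers with responsible-vendor certification 2 ≥ 2 → met
10. condition 'sells kegs' does not hold → requirement n/a → met
11. age-verification signage absent → not met
12. condition 'sells for on-premises consumption' does not hold → requirement n/a → met
Not met: 4 of 12

4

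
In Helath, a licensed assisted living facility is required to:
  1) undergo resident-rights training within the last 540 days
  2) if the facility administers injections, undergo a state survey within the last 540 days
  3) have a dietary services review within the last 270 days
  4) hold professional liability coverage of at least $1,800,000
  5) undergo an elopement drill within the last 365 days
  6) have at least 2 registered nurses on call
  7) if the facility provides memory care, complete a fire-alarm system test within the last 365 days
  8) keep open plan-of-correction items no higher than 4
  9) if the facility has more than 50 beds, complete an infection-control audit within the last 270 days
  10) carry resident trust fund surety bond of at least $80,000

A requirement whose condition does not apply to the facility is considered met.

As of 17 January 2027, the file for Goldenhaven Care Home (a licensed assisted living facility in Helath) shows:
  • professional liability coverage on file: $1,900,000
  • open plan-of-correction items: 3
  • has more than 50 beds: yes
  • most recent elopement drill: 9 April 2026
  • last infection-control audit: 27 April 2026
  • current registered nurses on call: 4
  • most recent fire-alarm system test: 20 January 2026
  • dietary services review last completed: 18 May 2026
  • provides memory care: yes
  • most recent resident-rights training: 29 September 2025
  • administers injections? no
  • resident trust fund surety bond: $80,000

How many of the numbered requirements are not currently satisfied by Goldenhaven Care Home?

1. resident-rights training 475 days ago vs limit 540 → met
2. condition 'administers injections' does not hold → requirement n/a → met
3. dietary services review 244 days ago vs limit 270 → met
4. professional liability coverage $1,900,000 ≥ $1,800,000 → met
5. elopement drill 283 days ago vs limit 365 → met
6. registered nurses on call 4 ≥ 2 → met
7. condition 'provides memory care' holds; fire-alarm system test 362 days ago vs limit 365 → met
8. open plan-of-correction items 3 ≤ 4 → met
9. condition 'has more than 50 beds' holds; infection-control audit 265 days ago vs limit 270 → met
10. resident trust fund surety bond $80,000 ≥ $80,000 → met
Not met: 0 of 10

0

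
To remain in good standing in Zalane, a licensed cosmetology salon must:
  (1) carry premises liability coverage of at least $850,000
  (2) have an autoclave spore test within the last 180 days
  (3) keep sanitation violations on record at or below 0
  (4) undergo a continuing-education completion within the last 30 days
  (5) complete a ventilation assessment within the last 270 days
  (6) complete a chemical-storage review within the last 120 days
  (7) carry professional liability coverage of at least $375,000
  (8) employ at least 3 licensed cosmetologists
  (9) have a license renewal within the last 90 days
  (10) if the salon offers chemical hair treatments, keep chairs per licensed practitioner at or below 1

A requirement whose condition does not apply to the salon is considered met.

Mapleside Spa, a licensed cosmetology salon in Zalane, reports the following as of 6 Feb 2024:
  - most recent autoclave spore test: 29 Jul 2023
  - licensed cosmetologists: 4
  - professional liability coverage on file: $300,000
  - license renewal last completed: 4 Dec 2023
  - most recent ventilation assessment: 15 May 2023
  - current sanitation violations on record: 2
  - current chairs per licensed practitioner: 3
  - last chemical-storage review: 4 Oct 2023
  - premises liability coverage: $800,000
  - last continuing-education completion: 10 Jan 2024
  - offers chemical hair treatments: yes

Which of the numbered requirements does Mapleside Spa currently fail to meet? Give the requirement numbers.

1. premises liability coverage $800,000 < $850,000 → not met
2. autoclave spore test 192 days ago vs limit 180 → not met
3. sanitation violations on record 2 > 0 → not met
4. continuing-education completion 27 days ago vs limit 30 → met
5. ventilation assessment 267 days ago vs limit 270 → met
6. chemical-storage review 125 days ago vs limit 120 → not met
7. professional liability coverage $300,000 < $375,000 → not met
8. licensed cosmetologists 4 ≥ 3 → met
9. license renewal 64 days ago vs limit 90 → met
10. condition 'offers chemical hair treatments' holds; chairs per licensed practitioner 3 > 1 → not met
Not met: 1, 2, 3, 6, 7, 10

1, 2, 3, 6, 7, 10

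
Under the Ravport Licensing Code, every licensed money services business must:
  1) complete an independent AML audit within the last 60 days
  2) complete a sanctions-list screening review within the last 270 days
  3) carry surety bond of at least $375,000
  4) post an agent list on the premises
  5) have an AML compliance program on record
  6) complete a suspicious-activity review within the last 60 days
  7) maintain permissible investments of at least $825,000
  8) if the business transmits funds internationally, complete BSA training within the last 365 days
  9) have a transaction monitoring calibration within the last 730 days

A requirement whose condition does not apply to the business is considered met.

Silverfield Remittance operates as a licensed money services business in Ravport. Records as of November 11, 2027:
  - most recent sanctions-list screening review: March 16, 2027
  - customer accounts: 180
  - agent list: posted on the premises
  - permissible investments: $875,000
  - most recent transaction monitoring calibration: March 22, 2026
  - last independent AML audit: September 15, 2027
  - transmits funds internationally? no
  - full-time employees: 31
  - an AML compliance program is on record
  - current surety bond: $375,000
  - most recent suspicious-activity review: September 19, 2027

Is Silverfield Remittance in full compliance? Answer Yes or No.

1. independent AML audit 57 days ago vs limit 60 → met
2. sanctions-list screening review 240 days ago vs limit 270 → met
3. surety bond $375,000 ≥ $375,000 → met
4. agent list present → met
5. AML compliance program present → met
6. suspicious-activity review 53 days ago vs limit 60 → met
7. permissible investments $875,000 ≥ $825,000 → met
8. condition 'transmits funds internationally' does not hold → requirement n/a → met
9. transaction monitoring calibration 599 days ago vs limit 730 → met
All met.

Yes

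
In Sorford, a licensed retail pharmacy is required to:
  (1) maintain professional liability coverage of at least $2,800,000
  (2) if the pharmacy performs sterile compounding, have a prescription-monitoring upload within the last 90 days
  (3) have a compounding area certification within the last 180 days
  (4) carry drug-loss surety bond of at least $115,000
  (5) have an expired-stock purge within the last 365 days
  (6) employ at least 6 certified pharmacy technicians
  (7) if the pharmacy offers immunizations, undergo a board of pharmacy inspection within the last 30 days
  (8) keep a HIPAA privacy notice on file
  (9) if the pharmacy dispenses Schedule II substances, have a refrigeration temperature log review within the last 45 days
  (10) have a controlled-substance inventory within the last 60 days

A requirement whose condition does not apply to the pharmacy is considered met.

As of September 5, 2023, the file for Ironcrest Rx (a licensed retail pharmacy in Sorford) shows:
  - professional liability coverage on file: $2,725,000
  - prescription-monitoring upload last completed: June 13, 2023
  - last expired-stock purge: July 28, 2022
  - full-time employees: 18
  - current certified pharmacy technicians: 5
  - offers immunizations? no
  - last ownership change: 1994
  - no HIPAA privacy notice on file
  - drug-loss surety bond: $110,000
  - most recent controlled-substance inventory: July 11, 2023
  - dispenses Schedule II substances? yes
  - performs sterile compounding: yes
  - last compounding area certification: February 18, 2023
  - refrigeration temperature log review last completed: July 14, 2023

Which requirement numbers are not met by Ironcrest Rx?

1. professional liability coverage $2,725,000 < $2,800,000 → not met
2. condition 'performs sterile compounding' holds; prescription-monitoring upload 84 days ago vs limit 90 → met
3. compounding area certification 199 days ago vs limit 180 → not met
4. drug-loss surety bond $110,000 < $115,000 → not met
5. expired-stock purge 404 days ago vs limit 365 → not met
6. certified pharmacy technicians 5 < 6 → not met
7. condition 'offers immunizations' does not hold → requirement n/a → met
8. HIPAA privacy notice absent → not met
9. condition 'dispenses Schedule II substances' holds; refrigeration temperature log review 53 days ago vs limit 45 → not met
10. controlled-substance inventory 56 days ago vs limit 60 → met
Not met: 1, 3, 4, 5, 6, 8, 9

1, 3, 4, 5, 6, 8, 9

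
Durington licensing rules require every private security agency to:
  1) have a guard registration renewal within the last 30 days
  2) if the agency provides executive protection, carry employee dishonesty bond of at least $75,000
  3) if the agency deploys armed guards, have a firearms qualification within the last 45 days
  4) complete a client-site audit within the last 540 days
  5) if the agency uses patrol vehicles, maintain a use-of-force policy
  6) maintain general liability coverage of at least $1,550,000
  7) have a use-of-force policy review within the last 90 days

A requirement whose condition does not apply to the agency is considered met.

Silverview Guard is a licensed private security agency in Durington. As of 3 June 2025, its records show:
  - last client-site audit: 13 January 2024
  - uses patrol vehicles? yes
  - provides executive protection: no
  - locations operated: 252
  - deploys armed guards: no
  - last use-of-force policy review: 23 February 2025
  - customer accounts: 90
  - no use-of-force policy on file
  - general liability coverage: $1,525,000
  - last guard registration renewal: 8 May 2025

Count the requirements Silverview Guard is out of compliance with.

1. guard registration renewal 26 days ago vs limit 30 → met
2. condition 'provides executive protection' does not hold → requirement n/a → met
3. condition 'deploys armed guards' does not hold → requirement n/a → met
4. client-site audit 507 days ago vs limit 540 → met
5. condition 'uses patrol vehicles' holds; use-of-force policy absent → not met
6. general liability coverage $1,525,000 < $1,550,000 → not met
7. use-of-force policy review 100 days ago vs limit 90 → not met
Not met: 3 of 7

3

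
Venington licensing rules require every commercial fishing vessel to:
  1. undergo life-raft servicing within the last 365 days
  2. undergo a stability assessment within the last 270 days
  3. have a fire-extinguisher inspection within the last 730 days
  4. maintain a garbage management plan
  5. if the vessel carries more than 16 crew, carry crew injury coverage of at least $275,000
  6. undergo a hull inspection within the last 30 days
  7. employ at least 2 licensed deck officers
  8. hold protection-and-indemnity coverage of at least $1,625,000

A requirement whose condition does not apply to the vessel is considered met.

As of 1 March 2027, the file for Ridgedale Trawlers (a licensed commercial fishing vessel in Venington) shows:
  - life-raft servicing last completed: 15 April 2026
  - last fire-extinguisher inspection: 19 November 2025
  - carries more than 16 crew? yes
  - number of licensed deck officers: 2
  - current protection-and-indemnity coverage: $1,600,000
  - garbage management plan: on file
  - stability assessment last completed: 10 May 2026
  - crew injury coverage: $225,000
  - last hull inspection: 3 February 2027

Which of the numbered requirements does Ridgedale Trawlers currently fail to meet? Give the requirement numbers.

1. life-raft servicing 320 days ago vs limit 365 → met
2. stability assessment 295 days ago vs limit 270 → not met
3. fire-extinguisher inspection 467 days ago vs limit 730 → met
4. garbage management plan present → met
5. condition 'carries more than 16 crew' holds; crew injury coverage $225,000 < $275,000 → not met
6. hull inspection 26 days ago vs limit 30 → met
7. licensed deck officers 2 ≥ 2 → met
8. protection-and-indemnity coverage $1,600,000 < $1,625,000 → not met
Not met: 2, 5, 8

2, 5, 8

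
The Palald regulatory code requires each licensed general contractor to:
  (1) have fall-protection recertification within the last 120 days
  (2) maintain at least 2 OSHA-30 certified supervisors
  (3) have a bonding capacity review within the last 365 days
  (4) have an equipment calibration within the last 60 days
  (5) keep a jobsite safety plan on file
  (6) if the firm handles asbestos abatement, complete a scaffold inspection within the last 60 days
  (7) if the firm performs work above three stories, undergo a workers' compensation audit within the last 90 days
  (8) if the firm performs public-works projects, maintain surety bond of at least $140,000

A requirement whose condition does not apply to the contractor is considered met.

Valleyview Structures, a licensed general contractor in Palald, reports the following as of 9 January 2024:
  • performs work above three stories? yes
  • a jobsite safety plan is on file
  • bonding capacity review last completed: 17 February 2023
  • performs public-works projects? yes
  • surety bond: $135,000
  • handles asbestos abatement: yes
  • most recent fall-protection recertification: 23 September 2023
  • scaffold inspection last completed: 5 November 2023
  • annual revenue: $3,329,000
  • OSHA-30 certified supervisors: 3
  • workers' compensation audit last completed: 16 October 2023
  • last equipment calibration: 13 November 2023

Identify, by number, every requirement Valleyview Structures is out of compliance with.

1. fall-protection recertification 108 days ago vs limit 120 → met
2. OSHA-30 certified supervisors 3 ≥ 2 → met
3. bonding capacity review 326 days ago vs limit 365 → met
4. equipment calibration 57 days ago vs limit 60 → met
5. jobsite safety plan present → met
6. condition 'handles asbestos abatement' holds; scaffold inspection 65 days ago vs limit 60 → not met
7. condition 'performs work above three stories' holds; workers' compensation audit 85 days ago vs limit 90 → met
8. condition 'performs public-works projects' holds; surety bond $135,000 < $140,000 → not met
Not met: 6, 8

6, 8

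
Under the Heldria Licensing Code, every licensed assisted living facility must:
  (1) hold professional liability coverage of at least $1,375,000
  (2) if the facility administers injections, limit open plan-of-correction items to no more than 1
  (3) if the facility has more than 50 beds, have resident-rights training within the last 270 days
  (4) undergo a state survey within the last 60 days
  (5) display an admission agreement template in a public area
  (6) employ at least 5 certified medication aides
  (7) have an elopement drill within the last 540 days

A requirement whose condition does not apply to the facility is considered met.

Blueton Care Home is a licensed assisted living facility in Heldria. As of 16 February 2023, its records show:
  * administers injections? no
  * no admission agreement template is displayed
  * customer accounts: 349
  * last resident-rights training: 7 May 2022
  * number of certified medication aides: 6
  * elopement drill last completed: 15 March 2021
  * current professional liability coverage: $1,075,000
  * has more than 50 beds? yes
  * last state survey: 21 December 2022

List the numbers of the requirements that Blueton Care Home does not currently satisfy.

1, 3, 5, 7

1. professional liability coverage $1,075,000 < $1,375,000 → not met
2. condition 'administers injections' does not hold → requirement n/a → met
3. condition 'has more than 50 beds' holds; resident-rights training 285 days ago vs limit 270 → not met
4. state survey 57 days ago vs limit 60 → met
5. admission agreement template absent → not met
6. certified medication aides 6 ≥ 5 → met
7. elopement drill 703 days ago vs limit 540 → not met
Not met: 1, 3, 5, 7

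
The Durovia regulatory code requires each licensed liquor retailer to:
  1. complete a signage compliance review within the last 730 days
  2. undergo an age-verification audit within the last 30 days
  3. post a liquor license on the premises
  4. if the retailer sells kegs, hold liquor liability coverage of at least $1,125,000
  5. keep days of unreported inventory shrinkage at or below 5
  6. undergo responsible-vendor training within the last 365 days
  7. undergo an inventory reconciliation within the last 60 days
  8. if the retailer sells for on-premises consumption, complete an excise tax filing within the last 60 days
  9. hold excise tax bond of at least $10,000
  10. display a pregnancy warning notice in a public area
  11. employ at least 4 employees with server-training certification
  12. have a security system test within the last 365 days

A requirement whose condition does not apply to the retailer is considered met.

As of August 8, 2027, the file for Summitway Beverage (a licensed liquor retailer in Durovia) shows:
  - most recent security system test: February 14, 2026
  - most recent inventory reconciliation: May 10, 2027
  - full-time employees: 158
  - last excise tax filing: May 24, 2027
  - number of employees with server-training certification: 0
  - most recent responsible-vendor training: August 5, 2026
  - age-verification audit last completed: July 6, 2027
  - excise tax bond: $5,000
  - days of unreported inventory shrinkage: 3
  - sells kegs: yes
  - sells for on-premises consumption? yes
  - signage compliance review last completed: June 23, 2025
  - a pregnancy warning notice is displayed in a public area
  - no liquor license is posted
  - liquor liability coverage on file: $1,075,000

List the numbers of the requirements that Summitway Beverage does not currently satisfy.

1, 2, 3, 4, 6, 7, 8, 9, 11, 12

1. signage compliance review 776 days ago vs limit 730 → not met
2. age-verification audit 33 days ago vs limit 30 → not met
3. liquor license absent → not met
4. condition 'sells kegs' holds; liquor liability coverage $1,075,000 < $1,125,000 → not met
5. days of unreported inventory shrinkage 3 ≤ 5 → met
6. responsible-vendor training 368 days ago vs limit 365 → not met
7. inventory reconciliation 90 days ago vs limit 60 → not met
8. condition 'sells for on-premises consumption' holds; excise tax filing 76 days ago vs limit 60 → not met
9. excise tax bond $5,000 < $10,000 → not met
10. pregnancy warning notice present → met
11. employees with server-training certification 0 < 4 → not met
12. security system test 540 days ago vs limit 365 → not met
Not met: 1, 2, 3, 4, 6, 7, 8, 9, 11, 12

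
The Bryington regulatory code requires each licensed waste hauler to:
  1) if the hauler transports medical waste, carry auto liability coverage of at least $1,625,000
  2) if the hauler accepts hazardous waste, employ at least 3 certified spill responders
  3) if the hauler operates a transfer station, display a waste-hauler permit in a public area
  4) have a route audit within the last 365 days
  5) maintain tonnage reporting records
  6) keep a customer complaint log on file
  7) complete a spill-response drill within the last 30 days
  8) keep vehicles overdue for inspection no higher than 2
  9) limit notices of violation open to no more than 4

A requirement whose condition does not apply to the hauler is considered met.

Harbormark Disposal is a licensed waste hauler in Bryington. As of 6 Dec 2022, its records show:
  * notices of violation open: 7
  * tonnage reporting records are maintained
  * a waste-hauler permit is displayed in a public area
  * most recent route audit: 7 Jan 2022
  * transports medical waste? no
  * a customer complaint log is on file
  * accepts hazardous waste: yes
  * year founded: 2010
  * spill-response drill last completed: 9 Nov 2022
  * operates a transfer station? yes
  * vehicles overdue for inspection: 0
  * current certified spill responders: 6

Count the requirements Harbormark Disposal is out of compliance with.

1

1. condition 'transports medical waste' does not hold → requirement n/a → met
2. condition 'accepts hazardous waste' holds; certified spill responders 6 ≥ 3 → met
3. condition 'operates a transfer station' holds; waste-hauler permit present → met
4. route audit 333 days ago vs limit 365 → met
5. tonnage reporting records present → met
6. customer complaint log present → met
7. spill-response drill 27 days ago vs limit 30 → met
8. vehicles overdue for inspection 0 ≤ 2 → met
9. notices of violation open 7 > 4 → not met
Not met: 1 of 9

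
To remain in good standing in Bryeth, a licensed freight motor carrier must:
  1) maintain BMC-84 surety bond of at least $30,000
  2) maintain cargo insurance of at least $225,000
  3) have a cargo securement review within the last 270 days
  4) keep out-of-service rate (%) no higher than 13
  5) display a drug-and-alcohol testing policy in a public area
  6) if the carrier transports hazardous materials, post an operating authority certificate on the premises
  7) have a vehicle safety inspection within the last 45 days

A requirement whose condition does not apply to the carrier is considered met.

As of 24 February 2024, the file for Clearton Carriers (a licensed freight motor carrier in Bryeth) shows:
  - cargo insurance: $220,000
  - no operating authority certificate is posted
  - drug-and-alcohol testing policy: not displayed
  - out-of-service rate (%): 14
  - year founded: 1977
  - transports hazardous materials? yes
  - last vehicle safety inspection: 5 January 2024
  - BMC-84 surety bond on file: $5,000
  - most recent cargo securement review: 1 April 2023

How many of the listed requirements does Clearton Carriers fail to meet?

1. BMC-84 surety bond $5,000 < $30,000 → not met
2. cargo insurance $220,000 < $225,000 → not met
3. cargo securement review 329 days ago vs limit 270 → not met
4. out-of-service rate (%) 14 > 13 → not met
5. drug-and-alcohol testing policy absent → not met
6. condition 'transports hazardous materials' holds; operating authority certificate absent → not met
7. vehicle safety inspection 50 days ago vs limit 45 → not met
Not met: 7 of 7

7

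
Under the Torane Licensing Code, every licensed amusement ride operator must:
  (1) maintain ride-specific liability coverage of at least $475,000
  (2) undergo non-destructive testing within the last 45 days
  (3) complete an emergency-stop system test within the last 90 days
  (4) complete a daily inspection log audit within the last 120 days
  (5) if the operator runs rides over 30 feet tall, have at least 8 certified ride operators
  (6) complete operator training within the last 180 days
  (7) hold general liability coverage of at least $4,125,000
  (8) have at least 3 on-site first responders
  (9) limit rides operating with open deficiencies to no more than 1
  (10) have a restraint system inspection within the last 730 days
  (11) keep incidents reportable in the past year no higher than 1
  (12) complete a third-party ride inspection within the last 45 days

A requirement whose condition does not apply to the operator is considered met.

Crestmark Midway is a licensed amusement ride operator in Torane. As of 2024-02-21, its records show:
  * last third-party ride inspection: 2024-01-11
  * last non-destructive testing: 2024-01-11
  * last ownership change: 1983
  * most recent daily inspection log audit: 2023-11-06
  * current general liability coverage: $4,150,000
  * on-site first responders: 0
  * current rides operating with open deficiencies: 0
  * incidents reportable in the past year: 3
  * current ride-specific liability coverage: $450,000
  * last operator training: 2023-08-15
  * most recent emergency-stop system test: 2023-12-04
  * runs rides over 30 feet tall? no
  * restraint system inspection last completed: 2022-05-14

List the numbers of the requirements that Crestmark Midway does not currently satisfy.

1. ride-specific liability coverage $450,000 < $475,000 → not met
2. non-destructive testing 41 days ago vs limit 45 → met
3. emergency-stop system test 79 days ago vs limit 90 → met
4. daily inspection log audit 107 days ago vs limit 120 → met
5. condition 'runs rides over 30 feet tall' does not hold → requirement n/a → met
6. operator training 190 days ago vs limit 180 → not met
7. general liability coverage $4,150,000 ≥ $4,125,000 → met
8. on-site first responders 0 < 3 → not met
9. rides operating with open deficiencies 0 ≤ 1 → met
10. restraint system inspection 648 days ago vs limit 730 → met
11. incidents reportable in the past year 3 > 1 → not met
12. third-party ride inspection 41 days ago vs limit 45 → met
Not met: 1, 6, 8, 11

1, 6, 8, 11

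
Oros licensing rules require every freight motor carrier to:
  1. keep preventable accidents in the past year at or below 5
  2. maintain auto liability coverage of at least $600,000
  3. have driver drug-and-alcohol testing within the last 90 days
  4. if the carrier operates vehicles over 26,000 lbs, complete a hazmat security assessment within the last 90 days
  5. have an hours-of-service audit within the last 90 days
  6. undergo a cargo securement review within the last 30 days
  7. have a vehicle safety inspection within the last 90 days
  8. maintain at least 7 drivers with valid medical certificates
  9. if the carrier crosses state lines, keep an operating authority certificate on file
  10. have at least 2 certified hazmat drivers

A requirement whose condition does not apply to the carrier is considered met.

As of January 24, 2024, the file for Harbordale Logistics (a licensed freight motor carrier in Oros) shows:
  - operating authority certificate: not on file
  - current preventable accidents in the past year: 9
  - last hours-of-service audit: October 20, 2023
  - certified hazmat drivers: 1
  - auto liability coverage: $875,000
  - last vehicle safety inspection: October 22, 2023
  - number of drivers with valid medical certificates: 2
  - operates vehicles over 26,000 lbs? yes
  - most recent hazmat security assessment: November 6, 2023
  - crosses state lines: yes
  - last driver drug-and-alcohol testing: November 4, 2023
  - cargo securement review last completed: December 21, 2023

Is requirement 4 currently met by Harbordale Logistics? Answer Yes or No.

4. condition 'operates vehicles over 26,000 lbs' holds; hazmat security assessment 79 days ago vs limit 90 → met

Yes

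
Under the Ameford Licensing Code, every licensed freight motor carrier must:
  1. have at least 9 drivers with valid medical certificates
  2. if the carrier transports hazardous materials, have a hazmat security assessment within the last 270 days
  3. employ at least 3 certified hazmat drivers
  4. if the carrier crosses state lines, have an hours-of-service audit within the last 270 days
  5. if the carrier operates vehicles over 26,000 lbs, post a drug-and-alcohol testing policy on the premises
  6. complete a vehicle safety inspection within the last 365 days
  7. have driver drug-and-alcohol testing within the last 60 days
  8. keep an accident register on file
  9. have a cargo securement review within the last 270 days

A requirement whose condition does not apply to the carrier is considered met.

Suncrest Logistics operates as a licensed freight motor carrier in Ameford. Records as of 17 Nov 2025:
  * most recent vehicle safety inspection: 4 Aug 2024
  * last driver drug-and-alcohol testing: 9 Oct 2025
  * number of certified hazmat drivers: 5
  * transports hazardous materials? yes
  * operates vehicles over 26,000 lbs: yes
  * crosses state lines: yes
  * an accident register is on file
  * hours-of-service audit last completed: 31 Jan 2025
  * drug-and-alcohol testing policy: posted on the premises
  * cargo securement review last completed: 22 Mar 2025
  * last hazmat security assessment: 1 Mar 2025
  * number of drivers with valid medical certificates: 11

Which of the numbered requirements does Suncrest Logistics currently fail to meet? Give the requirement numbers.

4, 6

1. drivers with valid medical certificates 11 ≥ 9 → met
2. condition 'transports hazardous materials' holds; hazmat security assessment 261 days ago vs limit 270 → met
3. certified hazmat drivers 5 ≥ 3 → met
4. condition 'crosses state lines' holds; hours-of-service audit 290 days ago vs limit 270 → not met
5. condition 'operates vehicles over 26,000 lbs' holds; drug-and-alcohol testing policy present → met
6. vehicle safety inspection 470 days ago vs limit 365 → not met
7. driver drug-and-alcohol testing 39 days ago vs limit 60 → met
8. accident register present → met
9. cargo securement review 240 days ago vs limit 270 → met
Not met: 4, 6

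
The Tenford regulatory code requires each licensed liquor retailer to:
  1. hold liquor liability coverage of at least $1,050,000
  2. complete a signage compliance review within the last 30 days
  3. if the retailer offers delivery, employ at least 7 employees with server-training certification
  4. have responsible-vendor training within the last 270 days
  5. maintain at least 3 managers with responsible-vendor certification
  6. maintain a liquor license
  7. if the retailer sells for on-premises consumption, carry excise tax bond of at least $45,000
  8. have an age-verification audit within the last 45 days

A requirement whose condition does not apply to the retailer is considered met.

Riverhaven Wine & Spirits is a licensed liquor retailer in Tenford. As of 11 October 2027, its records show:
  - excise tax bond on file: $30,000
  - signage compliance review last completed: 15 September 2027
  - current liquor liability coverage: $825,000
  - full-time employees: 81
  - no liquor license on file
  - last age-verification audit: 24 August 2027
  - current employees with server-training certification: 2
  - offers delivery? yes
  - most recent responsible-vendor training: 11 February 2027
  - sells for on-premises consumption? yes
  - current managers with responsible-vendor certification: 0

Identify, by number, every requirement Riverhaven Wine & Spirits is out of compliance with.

1. liquor liability coverage $825,000 < $1,050,000 → not met
2. signage compliance review 26 days ago vs limit 30 → met
3. condition 'offers delivery' holds; employees with server-training certification 2 < 7 → not met
4. responsible-vendor training 242 days ago vs limit 270 → met
5. managers with responsible-vendor certification 0 < 3 → not met
6. liquor license absent → not met
7. condition 'sells for on-premises consumption' holds; excise tax bond $30,000 < $45,000 → not met
8. age-verification audit 48 days ago vs limit 45 → not met
Not met: 1, 3, 5, 6, 7, 8

1, 3, 5, 6, 7, 8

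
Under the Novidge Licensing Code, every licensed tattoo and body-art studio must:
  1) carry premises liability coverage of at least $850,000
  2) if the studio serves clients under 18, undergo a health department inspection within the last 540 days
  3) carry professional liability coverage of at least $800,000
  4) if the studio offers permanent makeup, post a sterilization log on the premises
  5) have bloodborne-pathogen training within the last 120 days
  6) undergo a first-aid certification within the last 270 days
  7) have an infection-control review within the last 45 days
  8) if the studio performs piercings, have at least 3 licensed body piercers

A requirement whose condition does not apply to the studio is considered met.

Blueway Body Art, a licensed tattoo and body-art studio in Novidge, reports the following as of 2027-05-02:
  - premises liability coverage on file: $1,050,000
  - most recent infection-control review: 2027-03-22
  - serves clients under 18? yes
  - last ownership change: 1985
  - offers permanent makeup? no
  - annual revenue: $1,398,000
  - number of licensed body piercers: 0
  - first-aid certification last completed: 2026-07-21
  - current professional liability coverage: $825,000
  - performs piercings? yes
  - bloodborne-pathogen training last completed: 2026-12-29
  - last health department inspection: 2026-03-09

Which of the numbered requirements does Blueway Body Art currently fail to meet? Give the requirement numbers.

5, 6, 8

1. premises liability coverage $1,050,000 ≥ $850,000 → met
2. condition 'serves clients under 18' holds; health department inspection 419 days ago vs limit 540 → met
3. professional liability coverage $825,000 ≥ $800,000 → met
4. condition 'offers permanent makeup' does not hold → requirement n/a → met
5. bloodborne-pathogen training 124 days ago vs limit 120 → not met
6. first-aid certification 285 days ago vs limit 270 → not met
7. infection-control review 41 days ago vs limit 45 → met
8. condition 'performs piercings' holds; licensed body piercers 0 < 3 → not met
Not met: 5, 6, 8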